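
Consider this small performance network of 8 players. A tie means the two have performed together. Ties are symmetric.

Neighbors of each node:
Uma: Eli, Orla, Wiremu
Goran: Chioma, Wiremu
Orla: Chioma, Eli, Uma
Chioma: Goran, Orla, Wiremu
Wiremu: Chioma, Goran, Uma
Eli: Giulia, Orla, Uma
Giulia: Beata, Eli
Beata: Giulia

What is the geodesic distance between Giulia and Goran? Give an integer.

4

One shortest route is Giulia – Eli – Uma – Wiremu – Goran, which uses 4 edges, and at distance 3 from Giulia we only reach {Chioma, Wiremu}, which does not include Goran. So d(Giulia,Goran) = 4.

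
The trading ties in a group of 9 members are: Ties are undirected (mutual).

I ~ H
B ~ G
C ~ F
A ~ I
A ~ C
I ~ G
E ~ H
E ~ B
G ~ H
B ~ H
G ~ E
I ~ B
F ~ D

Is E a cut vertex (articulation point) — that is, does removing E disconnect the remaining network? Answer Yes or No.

Even without E, every remaining node can still reach every other (the residual graph is connected), so E is not a cut vertex.

No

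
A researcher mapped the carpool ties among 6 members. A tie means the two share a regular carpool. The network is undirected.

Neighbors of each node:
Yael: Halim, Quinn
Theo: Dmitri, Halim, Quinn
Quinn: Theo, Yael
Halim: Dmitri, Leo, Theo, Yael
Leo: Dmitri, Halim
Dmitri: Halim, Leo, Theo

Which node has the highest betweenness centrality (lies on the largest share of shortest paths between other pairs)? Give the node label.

Unnormalized betweenness of each node: Dmitri:5/6, Halim:11/3, Leo:0, Quinn:1/2, Theo:13/6, Yael:5/6.
Halim has the largest value, 11/3, making it the main broker — the node through which the most shortest paths run.

Halim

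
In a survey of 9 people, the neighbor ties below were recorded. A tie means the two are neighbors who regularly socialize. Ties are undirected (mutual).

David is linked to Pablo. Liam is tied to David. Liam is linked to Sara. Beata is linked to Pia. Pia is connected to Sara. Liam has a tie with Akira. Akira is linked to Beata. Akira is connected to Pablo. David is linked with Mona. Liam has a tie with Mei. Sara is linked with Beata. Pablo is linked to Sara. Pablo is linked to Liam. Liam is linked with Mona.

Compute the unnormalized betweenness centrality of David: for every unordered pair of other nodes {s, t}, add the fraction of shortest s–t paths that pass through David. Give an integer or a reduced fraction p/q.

Pairs whose geodesics pass through David — Mona–Pablo: 1/2.
All other pairs contribute 0.
Summing the contributions gives betweenness(David) = 1/2.

1/2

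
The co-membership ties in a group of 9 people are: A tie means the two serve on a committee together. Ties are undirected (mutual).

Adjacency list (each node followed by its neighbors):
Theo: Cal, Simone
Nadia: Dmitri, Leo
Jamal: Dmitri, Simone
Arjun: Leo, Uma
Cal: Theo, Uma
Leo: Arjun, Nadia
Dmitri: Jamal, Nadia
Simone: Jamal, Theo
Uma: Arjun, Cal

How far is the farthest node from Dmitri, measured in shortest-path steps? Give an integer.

Distances from Dmitri: Arjun:3, Cal:4, Jamal:1, Leo:2, Nadia:1, Simone:2, Theo:3, Uma:4.
The largest is 4 (to Uma and Cal), so the eccentricity of Dmitri is 4.

4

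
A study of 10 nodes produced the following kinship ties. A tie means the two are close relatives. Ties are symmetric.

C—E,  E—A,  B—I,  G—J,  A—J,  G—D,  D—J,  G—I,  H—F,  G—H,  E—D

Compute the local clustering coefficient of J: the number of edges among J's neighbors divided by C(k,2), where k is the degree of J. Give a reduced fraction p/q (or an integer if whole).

1/3

J's neighbors: A, D, and G (k = 3).
Possible neighbor pairs: C(3,2) = 3. Edges among them: D–G → e = 1.
Clustering(J) = 1/3.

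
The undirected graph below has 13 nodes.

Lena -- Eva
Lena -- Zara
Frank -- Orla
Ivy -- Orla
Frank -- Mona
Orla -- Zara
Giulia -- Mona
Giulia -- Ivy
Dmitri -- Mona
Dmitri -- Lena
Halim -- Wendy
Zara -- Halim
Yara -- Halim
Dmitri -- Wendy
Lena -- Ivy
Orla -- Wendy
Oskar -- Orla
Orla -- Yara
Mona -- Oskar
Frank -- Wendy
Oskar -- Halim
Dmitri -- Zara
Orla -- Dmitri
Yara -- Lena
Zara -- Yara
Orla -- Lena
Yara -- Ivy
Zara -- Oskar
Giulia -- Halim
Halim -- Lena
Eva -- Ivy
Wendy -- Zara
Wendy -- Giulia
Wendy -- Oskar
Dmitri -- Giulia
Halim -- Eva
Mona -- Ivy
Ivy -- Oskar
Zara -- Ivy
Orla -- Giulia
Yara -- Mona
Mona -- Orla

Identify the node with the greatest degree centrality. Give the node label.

Orla

Degrees — Dmitri:6, Eva:3, Frank:3, Giulia:6, Halim:7, Ivy:8, Lena:7, Mona:7, Orla:10, Oskar:6, Wendy:7, Yara:6, Zara:8.
The maximum is 10, attained only by Orla.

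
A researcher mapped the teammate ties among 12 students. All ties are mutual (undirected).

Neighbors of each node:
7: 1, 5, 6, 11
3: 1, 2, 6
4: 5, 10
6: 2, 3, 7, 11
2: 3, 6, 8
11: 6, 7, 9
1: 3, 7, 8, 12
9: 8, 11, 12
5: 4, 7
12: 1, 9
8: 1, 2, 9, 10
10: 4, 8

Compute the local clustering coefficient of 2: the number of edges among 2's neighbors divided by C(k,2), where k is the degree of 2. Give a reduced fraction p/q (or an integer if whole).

2's neighbors: 3, 6, and 8 (k = 3).
Possible neighbor pairs: C(3,2) = 3. Edges among them: 3–6 → e = 1.
Clustering(2) = 1/3.

1/3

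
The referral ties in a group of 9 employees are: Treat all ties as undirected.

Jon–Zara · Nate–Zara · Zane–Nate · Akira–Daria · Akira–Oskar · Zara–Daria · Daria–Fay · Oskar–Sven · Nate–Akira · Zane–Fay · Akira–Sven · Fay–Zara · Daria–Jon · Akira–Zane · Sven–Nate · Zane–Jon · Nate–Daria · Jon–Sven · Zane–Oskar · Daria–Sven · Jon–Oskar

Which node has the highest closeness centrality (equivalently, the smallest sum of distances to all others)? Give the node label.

Daria

Farness (sum of distances to all others) for each node — Akira:11, Daria:10, Fay:13, Jon:11, Nate:11, Oskar:12, Sven:11, Zane:11, Zara:12.
The smallest farness is 10, for Daria, so Daria has the highest closeness.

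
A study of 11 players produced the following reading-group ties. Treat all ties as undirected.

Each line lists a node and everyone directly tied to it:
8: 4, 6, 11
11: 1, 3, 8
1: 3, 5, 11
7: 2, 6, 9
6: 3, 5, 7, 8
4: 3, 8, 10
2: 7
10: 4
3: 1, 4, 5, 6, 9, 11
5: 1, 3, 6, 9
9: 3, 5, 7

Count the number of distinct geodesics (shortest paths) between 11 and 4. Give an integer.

2

The shortest distance is 2. The length-2 paths are: 11–3–4; 11–8–4.
That gives 2 distinct shortest paths.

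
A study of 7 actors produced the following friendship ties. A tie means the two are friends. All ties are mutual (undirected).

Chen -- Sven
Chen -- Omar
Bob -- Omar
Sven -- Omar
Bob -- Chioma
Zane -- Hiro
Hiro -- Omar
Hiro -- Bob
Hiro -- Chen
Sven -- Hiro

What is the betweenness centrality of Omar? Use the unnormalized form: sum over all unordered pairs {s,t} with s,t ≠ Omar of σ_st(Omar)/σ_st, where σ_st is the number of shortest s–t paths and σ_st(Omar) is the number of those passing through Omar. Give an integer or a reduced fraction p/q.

2

Pairs whose geodesics pass through Omar — Chioma–Sven: 1/2; Chioma–Chen: 1/2; Bob–Sven: 1/2; Bob–Chen: 1/2.
All other pairs contribute 0.
Summing the contributions gives betweenness(Omar) = 2.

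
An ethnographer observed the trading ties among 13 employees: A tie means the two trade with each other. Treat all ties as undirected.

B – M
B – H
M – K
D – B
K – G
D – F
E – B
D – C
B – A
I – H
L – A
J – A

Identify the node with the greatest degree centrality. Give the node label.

Degrees — A:3, B:5, C:1, D:3, E:1, F:1, G:1, H:2, I:1, J:1, K:2, L:1, M:2.
The maximum is 5, attained only by B.

B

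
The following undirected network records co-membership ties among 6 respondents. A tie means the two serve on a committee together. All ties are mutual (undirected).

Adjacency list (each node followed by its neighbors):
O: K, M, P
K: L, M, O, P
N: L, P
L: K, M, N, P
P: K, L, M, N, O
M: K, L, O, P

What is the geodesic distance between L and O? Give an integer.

2

One shortest route is L – M – O, which uses 2 edges, and L and O are not directly tied, so nothing shorter exists. So d(L,O) = 2.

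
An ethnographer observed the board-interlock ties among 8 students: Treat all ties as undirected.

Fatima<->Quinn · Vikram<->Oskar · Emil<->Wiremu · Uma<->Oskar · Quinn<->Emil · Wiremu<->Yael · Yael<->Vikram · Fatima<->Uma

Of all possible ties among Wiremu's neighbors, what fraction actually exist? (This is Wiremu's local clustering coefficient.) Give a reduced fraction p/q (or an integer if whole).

Wiremu's neighbors: Emil and Yael (k = 2).
Possible neighbor pairs: C(2,2) = 1. Edges among them: none → e = 0.
Clustering(Wiremu) = 0/1.

0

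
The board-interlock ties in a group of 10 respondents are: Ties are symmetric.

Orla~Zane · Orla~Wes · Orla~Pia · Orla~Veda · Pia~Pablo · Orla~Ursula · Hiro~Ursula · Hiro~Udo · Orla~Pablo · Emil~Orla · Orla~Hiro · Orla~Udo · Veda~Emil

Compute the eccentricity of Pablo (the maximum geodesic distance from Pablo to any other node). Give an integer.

Distances from Pablo: Emil:2, Hiro:2, Orla:1, Pia:1, Udo:2, Ursula:2, Veda:2, Wes:2, Zane:2.
The largest is 2 (to Emil, Ursula, Udo, Veda, Wes, Zane, and Hiro), so the eccentricity of Pablo is 2.

2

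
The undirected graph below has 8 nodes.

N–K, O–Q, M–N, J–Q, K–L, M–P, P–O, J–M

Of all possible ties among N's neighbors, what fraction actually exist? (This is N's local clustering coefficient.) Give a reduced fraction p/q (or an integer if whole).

0

N's neighbors: K and M (k = 2).
Possible neighbor pairs: C(2,2) = 1. Edges among them: none → e = 0.
Clustering(N) = 0/1.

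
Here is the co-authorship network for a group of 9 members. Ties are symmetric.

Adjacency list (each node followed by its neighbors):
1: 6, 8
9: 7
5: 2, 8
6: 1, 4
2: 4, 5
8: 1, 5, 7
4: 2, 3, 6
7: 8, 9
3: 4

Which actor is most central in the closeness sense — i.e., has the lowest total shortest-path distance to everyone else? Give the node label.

Farness (sum of distances to all others) for each node — 1:17, 2:18, 3:26, 4:19, 5:17, 6:18, 7:21, 8:16, 9:28.
The smallest farness is 16, for 8, so 8 has the highest closeness.

8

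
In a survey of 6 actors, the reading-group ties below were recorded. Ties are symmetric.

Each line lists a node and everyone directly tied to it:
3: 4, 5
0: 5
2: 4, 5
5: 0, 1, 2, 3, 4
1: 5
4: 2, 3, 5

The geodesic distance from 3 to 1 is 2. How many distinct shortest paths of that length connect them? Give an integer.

1

The shortest distance is 2, and the only length-2 path is 3–5–1. So there is exactly 1 shortest path.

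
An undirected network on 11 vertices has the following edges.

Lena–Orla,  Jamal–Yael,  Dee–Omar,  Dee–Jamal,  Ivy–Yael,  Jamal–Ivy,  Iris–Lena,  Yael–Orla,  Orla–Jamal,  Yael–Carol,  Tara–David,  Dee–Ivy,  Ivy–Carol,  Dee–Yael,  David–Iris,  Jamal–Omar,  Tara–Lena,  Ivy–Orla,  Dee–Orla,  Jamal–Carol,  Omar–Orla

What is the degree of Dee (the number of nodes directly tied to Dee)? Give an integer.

5

Dee is directly tied to Ivy, Jamal, Omar, Orla, and Yael. That is 5 neighbors, so the degree of Dee is 5.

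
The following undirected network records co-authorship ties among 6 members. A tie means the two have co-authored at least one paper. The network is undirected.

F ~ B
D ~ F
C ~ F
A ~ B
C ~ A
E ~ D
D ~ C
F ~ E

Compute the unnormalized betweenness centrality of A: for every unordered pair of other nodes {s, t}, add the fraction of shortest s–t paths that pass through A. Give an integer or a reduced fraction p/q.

Pairs whose geodesics pass through A — C–B: 1/2.
All other pairs contribute 0.
Summing the contributions gives betweenness(A) = 1/2.

1/2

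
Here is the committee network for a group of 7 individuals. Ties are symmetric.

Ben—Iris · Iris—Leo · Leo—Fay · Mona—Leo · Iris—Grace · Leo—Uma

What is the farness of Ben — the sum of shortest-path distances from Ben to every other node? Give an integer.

Distances from Ben: Fay:3, Grace:2, Iris:1, Leo:2, Mona:3, Uma:3.
Sum = 3 + 2 + 1 + 2 + 3 + 3 = 14.

14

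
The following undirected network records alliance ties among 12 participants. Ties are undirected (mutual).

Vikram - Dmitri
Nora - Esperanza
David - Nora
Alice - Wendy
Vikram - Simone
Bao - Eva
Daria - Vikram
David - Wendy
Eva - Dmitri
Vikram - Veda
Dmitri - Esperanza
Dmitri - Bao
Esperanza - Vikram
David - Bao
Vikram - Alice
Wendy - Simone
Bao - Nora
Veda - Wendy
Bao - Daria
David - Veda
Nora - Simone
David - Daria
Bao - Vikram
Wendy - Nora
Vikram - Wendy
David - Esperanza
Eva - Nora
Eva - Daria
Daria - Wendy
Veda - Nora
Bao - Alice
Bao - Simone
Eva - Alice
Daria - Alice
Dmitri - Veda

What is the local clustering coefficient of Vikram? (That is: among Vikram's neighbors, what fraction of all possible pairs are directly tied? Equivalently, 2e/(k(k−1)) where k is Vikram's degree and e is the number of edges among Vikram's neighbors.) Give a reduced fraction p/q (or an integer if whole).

11/28

Vikram's neighbors: Alice, Bao, Daria, Dmitri, Esperanza, Simone, Veda, and Wendy (k = 8).
Possible neighbor pairs: C(8,2) = 28. Edges among them: Alice–Bao, Alice–Daria, Alice–Wendy, Bao–Daria, Bao–Dmitri, Bao–Simone, Daria–Wendy, Dmitri–Esperanza, Dmitri–Veda, Simone–Wendy, Veda–Wendy → e = 11.
Clustering(Vikram) = 11/28.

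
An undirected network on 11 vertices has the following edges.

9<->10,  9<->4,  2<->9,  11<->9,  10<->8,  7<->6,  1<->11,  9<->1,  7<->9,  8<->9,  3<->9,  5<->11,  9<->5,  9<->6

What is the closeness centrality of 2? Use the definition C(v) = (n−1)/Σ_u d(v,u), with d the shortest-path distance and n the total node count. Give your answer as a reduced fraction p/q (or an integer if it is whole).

Distances from 2: 1:2, 3:2, 4:2, 5:2, 6:2, 7:2, 8:2, 9:1, 10:2, 11:2. Sum = 19.
n = 11, so closeness = 10/19.

10/19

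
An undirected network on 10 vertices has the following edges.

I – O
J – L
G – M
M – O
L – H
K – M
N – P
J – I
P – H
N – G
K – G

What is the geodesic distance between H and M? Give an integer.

4

One shortest route is H – P – N – G – M, which uses 4 edges, and at distance 3 from H we only reach {G, I}, which does not include M. So d(H,M) = 4.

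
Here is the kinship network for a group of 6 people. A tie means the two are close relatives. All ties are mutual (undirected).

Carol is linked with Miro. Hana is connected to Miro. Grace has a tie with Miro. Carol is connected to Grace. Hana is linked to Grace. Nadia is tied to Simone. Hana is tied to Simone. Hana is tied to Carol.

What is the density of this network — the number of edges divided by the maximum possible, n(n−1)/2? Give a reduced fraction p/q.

8/15

There are 8 edges and 6 nodes, so the maximum possible is C(6,2) = 15.
Density = 8/15.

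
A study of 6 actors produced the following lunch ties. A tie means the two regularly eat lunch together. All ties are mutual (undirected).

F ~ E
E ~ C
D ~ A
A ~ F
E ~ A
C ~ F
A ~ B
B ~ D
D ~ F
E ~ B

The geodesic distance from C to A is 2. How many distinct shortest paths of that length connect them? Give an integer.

2

The shortest distance is 2. The length-2 paths are: C–F–A; C–E–A.
That gives 2 distinct shortest paths.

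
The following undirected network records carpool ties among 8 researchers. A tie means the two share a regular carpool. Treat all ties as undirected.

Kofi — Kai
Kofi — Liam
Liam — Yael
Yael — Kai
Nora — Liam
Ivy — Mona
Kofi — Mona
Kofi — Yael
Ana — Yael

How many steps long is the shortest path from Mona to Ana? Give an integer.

3

One shortest route is Mona – Kofi – Yael – Ana, which uses 3 edges, and at distance 2 from Mona we only reach {Kai, Liam, Yael}, which does not include Ana. So d(Mona,Ana) = 3.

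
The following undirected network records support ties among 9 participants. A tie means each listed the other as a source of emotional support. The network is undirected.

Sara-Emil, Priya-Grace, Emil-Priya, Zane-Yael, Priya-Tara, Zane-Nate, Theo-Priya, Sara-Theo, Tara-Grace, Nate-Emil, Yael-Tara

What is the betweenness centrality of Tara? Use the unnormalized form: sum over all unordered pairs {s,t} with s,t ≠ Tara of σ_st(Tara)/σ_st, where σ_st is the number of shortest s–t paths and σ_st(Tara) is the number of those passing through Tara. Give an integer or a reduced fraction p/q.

Pairs whose geodesics pass through Tara — Priya–Yael: 1; Priya–Zane: 1/2; Grace–Yael: 1; Grace–Zane: 1; Yael–Emil: 1/2; Yael–Sara: 2/3; Yael–Theo: 1; Zane–Theo: 1/3.
All other pairs contribute 0.
Summing the contributions gives betweenness(Tara) = 6.

6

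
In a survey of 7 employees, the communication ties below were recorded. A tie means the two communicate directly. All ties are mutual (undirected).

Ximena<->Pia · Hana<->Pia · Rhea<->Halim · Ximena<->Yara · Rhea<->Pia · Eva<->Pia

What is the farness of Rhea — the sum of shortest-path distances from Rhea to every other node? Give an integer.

11

Distances from Rhea: Eva:2, Halim:1, Hana:2, Pia:1, Ximena:2, Yara:3.
Sum = 2 + 1 + 2 + 1 + 2 + 3 = 11.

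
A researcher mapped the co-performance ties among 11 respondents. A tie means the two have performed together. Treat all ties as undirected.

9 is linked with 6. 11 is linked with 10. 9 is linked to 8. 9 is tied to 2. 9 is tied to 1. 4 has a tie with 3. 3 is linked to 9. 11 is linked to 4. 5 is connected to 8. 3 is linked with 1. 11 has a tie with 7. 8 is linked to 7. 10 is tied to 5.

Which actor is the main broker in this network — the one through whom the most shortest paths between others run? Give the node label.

Unnormalized betweenness of each node: 1:0, 2:0, 3:15/2, 4:11/2, 5:9/2, 6:0, 7:3, 8:31/2, 9:47/2, 10:2, 11:13/2.
9 has the largest value, 47/2, making it the main broker — the node through which the most shortest paths run.

9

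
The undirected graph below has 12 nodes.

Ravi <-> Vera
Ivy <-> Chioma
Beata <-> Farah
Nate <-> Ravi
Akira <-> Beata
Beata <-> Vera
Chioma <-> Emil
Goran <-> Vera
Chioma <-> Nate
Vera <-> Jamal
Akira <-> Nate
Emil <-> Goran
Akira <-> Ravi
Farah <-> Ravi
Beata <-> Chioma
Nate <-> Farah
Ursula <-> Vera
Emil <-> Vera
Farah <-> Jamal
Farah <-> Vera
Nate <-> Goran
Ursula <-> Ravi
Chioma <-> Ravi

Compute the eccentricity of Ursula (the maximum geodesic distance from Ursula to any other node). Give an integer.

Distances from Ursula: Akira:2, Beata:2, Chioma:2, Emil:2, Farah:2, Goran:2, Ivy:3, Jamal:2, Nate:2, Ravi:1, Vera:1.
The largest is 3 (to Ivy), so the eccentricity of Ursula is 3.

3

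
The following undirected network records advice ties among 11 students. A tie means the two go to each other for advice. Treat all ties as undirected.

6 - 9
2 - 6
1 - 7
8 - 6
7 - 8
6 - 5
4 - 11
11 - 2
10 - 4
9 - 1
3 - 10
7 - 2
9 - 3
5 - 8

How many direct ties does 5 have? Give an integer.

5 is directly tied to 6 and 8. That is 2 neighbors, so the degree of 5 is 2.

2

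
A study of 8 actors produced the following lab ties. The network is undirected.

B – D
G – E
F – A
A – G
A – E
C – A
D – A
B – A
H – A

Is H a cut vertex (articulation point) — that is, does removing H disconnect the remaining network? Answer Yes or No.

No

Even without H, every remaining node can still reach every other (the residual graph is connected), so H is not a cut vertex.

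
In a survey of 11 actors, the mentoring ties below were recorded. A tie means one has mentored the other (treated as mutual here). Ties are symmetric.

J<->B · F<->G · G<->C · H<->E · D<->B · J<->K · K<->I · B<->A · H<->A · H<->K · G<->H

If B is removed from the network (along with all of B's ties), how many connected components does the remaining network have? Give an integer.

Without B, the remaining ties split the others into: {A, C, E, F, G, H, I, J, K}; {D}.
That's 2 separate components.

2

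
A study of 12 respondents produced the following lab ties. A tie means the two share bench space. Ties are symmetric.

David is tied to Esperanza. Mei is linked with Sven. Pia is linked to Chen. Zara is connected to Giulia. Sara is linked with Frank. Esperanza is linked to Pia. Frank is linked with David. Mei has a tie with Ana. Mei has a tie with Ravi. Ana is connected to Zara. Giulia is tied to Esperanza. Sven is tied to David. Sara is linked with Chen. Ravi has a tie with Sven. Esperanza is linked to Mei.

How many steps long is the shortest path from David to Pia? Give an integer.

2

One shortest route is David – Esperanza – Pia, which uses 2 edges, and David and Pia are not directly tied, so nothing shorter exists. So d(David,Pia) = 2.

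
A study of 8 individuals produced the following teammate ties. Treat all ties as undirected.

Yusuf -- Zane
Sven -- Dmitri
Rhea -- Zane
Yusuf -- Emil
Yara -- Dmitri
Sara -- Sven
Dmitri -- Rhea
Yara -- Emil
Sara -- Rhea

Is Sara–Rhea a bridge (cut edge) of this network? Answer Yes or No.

Even without that edge, Sara still reaches Rhea via Sara – Sven – Dmitri – Rhea, so the network stays connected. Not a bridge.

No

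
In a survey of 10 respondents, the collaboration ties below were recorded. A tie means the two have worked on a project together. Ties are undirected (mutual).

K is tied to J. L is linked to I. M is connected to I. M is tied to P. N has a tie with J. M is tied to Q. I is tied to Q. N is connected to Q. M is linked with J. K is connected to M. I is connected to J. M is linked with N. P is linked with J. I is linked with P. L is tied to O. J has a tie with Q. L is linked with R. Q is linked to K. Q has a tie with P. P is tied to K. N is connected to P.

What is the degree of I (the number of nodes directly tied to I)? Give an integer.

I is directly tied to J, L, M, P, and Q. That is 5 neighbors, so the degree of I is 5.

5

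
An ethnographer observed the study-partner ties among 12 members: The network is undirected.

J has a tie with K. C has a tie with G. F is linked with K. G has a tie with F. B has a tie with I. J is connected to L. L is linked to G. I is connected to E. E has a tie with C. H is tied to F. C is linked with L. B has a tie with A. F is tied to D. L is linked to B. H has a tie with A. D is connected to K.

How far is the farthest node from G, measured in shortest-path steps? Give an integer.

3

Distances from G: A:3, B:2, C:1, D:2, E:2, F:1, H:2, I:3, J:2, K:2, L:1.
The largest is 3 (to I and A), so the eccentricity of G is 3.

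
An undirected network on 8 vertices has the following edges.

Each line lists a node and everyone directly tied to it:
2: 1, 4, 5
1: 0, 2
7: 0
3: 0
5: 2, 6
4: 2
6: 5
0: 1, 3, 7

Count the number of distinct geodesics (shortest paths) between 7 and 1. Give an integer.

1

The shortest distance is 2, and the only length-2 path is 7–0–1. So there is exactly 1 shortest path.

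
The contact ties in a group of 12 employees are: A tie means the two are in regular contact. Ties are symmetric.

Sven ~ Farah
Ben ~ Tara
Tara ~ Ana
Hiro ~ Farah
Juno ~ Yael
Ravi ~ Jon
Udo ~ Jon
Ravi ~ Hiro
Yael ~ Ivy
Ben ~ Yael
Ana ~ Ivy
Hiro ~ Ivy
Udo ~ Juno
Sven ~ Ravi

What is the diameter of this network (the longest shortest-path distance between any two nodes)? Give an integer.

Eccentricity of each node (its greatest distance to any other): Ana:4, Ben:5, Farah:4, Hiro:3, Ivy:3, Jon:5, Juno:4, Ravi:4, Sven:5, Tara:5, Udo:4, Yael:4.
The maximum eccentricity is 5, realized for instance by the pair Tara–Jon via Tara – Ben – Yael – Juno – Udo – Jon. So the diameter is 5.

5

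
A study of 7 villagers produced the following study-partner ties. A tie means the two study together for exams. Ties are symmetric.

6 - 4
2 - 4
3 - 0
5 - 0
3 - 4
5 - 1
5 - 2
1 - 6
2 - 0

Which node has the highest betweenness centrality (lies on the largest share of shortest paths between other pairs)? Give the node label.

4

Unnormalized betweenness of each node: 0:2, 1:4/3, 2:11/6, 3:5/6, 4:11/3, 5:17/6, 6:3/2.
4 has the largest value, 11/3, making it the main broker — the node through which the most shortest paths run.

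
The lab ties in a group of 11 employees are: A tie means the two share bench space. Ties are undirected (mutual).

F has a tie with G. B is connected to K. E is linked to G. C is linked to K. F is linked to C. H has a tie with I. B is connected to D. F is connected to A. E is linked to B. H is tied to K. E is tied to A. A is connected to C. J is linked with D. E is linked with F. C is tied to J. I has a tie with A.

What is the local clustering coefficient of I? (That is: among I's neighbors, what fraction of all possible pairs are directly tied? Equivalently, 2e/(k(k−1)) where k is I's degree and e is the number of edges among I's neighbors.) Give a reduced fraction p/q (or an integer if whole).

I's neighbors: A and H (k = 2).
Possible neighbor pairs: C(2,2) = 1. Edges among them: none → e = 0.
Clustering(I) = 0/1.

0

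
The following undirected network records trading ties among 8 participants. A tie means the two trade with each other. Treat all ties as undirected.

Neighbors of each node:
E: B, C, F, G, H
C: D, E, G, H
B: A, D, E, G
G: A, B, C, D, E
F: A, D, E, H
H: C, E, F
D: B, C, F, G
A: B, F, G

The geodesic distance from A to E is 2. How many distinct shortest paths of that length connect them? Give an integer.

The shortest distance is 2. The length-2 paths are: A–F–E; A–B–E; A–G–E.
That gives 3 distinct shortest paths.

3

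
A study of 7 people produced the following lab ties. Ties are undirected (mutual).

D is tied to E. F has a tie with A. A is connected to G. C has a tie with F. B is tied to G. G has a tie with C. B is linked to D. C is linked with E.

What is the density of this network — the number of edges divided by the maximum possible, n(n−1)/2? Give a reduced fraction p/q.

8/21

There are 8 edges and 7 nodes, so the maximum possible is C(7,2) = 21.
Density = 8/21.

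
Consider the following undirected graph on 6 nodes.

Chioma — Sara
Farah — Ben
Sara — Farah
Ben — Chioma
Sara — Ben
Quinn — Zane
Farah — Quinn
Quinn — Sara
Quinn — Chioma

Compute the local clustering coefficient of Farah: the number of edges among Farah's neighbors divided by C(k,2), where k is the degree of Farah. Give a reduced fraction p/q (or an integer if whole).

Farah's neighbors: Ben, Quinn, and Sara (k = 3).
Possible neighbor pairs: C(3,2) = 3. Edges among them: Ben–Sara, Quinn–Sara → e = 2.
Clustering(Farah) = 2/3.

2/3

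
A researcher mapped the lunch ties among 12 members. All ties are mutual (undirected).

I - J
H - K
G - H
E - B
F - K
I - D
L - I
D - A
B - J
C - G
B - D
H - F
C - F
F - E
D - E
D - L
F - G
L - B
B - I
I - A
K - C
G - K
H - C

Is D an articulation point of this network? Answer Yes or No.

No

Even without D, every remaining node can still reach every other (the residual graph is connected), so D is not a cut vertex.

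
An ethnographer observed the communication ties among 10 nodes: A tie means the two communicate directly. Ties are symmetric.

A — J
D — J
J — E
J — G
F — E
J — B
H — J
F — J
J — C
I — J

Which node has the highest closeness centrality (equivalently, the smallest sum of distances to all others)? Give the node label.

J

Farness (sum of distances to all others) for each node — A:17, B:17, C:17, D:17, E:16, F:16, G:17, H:17, I:17, J:9.
The smallest farness is 9, for J, so J has the highest closeness.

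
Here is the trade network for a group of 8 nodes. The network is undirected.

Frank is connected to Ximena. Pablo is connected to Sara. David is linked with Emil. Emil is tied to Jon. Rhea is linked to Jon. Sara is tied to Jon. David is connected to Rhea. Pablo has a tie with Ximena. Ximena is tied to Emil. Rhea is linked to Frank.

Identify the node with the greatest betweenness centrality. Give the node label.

Unnormalized betweenness of each node: David:1/2, Emil:4, Frank:3/2, Jon:9/2, Pablo:3/2, Rhea:7/2, Sara:3/2, Ximena:5.
Ximena has the largest value, 5, making it the main broker — the node through which the most shortest paths run.

Ximena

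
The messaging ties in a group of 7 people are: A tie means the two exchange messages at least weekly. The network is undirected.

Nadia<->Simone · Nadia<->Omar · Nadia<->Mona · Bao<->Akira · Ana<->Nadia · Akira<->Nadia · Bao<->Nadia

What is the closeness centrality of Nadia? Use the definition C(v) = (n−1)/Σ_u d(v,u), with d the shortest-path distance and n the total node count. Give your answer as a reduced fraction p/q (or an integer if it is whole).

1

Distances from Nadia: Akira:1, Ana:1, Bao:1, Mona:1, Omar:1, Simone:1. Sum = 6.
n = 7, so closeness = 6/6 = 1.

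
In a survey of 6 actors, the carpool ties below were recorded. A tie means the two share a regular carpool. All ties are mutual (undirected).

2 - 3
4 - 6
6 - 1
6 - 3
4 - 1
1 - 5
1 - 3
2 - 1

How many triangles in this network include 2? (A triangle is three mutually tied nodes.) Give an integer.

1

2's neighbors: 1 and 3.
Neighbor pairs that are themselves tied: 2–1–3. Each forms one triangle with 2, for 1 in total.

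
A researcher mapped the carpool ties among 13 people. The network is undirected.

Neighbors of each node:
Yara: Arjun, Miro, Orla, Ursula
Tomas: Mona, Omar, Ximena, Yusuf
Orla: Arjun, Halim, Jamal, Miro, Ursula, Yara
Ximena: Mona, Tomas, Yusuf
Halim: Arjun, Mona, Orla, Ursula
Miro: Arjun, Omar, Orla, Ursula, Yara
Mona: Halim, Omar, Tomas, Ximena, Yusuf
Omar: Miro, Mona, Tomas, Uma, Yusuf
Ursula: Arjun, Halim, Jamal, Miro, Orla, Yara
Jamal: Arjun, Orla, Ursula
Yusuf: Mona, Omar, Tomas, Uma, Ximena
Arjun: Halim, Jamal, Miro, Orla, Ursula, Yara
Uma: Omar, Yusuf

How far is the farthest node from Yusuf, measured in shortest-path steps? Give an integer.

Distances from Yusuf: Arjun:3, Halim:2, Jamal:4, Miro:2, Mona:1, Omar:1, Orla:3, Tomas:1, Uma:1, Ursula:3, Ximena:1, Yara:3.
The largest is 4 (to Jamal), so the eccentricity of Yusuf is 4.

4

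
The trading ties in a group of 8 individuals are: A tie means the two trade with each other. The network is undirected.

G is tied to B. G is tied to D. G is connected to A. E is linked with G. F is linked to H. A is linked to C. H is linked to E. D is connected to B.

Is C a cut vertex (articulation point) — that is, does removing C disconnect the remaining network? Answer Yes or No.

Even without C, every remaining node can still reach every other (the residual graph is connected), so C is not a cut vertex.

No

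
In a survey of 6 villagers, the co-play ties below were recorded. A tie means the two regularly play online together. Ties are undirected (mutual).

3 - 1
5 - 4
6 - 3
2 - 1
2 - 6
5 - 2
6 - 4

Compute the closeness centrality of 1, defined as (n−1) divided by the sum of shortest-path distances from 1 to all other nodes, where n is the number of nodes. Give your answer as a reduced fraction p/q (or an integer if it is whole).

Distances from 1: 2:1, 3:1, 4:3, 5:2, 6:2. Sum = 9.
n = 6, so closeness = 5/9.

5/9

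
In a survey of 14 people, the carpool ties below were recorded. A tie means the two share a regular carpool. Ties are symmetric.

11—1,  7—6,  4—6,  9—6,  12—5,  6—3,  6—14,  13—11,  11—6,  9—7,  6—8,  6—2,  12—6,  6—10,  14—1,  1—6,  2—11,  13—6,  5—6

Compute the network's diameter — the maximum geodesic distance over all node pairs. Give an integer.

Eccentricity of each node (its greatest distance to any other): 1:2, 2:2, 3:2, 4:2, 5:2, 6:1, 7:2, 8:2, 9:2, 10:2, 11:2, 12:2, 13:2, 14:2.
The maximum eccentricity is 2, realized for instance by the pair 9–8 via 9 – 6 – 8. So the diameter is 2.

2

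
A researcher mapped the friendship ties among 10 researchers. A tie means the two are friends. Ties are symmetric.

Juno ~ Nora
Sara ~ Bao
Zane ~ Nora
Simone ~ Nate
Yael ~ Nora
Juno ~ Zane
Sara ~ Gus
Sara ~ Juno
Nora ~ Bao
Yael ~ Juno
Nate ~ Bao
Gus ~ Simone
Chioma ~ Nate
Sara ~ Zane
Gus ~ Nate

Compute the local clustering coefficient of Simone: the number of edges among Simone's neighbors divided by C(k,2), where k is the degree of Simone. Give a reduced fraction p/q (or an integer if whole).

1

Simone's neighbors: Gus and Nate (k = 2).
Possible neighbor pairs: C(2,2) = 1. Edges among them: Gus–Nate → e = 1.
Clustering(Simone) = 1/1.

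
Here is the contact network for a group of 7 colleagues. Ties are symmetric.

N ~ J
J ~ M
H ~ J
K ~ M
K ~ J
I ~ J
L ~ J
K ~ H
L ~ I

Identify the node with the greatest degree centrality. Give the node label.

J

Degrees — H:2, I:2, J:6, K:3, L:2, M:2, N:1.
The maximum is 6, attained only by J.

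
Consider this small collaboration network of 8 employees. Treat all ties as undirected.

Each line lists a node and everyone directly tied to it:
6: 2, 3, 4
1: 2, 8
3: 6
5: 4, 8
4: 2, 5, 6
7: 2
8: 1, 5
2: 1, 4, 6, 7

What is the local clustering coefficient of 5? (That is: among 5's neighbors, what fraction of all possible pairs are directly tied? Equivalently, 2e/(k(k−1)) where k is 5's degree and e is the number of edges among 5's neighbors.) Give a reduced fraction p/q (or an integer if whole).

0

5's neighbors: 4 and 8 (k = 2).
Possible neighbor pairs: C(2,2) = 1. Edges among them: none → e = 0.
Clustering(5) = 0/1.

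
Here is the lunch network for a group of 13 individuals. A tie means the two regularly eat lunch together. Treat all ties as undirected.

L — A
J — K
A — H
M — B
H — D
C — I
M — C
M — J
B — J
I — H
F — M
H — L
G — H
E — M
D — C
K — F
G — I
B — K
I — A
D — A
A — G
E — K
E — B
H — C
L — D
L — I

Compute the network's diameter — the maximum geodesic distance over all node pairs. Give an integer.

Eccentricity of each node (its greatest distance to any other): A:5, B:4, C:3, D:4, E:4, F:4, G:5, H:4, I:4, J:4, K:5, L:5, M:3.
The maximum eccentricity is 5, realized for instance by the pair K–G via K – E – M – C – I – G. So the diameter is 5.

5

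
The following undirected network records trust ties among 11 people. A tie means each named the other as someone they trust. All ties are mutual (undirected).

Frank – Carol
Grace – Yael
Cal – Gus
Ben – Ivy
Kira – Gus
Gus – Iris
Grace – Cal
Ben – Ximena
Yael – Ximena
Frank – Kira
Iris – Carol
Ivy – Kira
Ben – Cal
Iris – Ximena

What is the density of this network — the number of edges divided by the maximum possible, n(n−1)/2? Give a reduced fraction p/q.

14/55

There are 14 edges and 11 nodes, so the maximum possible is C(11,2) = 55.
Density = 14/55.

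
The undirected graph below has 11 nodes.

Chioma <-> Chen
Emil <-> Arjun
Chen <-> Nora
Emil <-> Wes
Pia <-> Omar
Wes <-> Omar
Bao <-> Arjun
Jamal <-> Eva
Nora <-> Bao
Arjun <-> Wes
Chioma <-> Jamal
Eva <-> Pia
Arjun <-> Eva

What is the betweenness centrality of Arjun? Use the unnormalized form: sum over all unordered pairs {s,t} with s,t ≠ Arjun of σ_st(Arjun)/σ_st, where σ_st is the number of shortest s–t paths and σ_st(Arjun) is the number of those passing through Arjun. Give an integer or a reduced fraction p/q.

20

Pairs whose geodesics pass through Arjun — Chen–Omar: 1/2; Chen–Wes: 1; Chen–Emil: 1; Chioma–Wes: 1; Chioma–Emil: 1; Jamal–Wes: 1; Jamal–Emil: 1; Jamal–Bao: 1; Eva–Wes: 1; Eva–Emil: 1; Eva–Bao: 1; Eva–Nora: 1; Pia–Emil: 1/2; Pia–Bao: 1 … (+7 more pairs).
All other pairs contribute 0.
Summing the contributions gives betweenness(Arjun) = 20.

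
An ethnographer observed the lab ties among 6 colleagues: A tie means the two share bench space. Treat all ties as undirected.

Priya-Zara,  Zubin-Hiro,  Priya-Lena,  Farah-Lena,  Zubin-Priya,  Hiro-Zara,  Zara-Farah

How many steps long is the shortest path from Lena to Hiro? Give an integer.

One shortest route is Lena – Priya – Zubin – Hiro, which uses 3 edges, and at distance 2 from Lena we only reach {Zara, Zubin}, which does not include Hiro. So d(Lena,Hiro) = 3.

3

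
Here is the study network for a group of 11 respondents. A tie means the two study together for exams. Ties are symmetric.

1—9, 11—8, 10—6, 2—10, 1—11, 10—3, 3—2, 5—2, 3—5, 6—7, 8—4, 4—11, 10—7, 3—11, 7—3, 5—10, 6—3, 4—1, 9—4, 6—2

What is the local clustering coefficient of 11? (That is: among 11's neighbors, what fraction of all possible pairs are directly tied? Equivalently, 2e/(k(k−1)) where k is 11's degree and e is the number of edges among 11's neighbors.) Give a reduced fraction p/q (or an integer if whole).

11's neighbors: 1, 3, 4, and 8 (k = 4).
Possible neighbor pairs: C(4,2) = 6. Edges among them: 1–4, 4–8 → e = 2.
Clustering(11) = 2/6 = 1/3.

1/3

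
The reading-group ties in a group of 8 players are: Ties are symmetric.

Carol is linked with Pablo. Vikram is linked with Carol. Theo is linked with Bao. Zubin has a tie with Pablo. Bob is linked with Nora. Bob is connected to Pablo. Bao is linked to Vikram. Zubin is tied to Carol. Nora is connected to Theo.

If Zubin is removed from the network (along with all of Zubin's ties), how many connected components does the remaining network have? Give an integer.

1

Zubin's neighbors (Carol and Pablo) remain reachable from one another through other ties, so the rest of the network stays in one piece.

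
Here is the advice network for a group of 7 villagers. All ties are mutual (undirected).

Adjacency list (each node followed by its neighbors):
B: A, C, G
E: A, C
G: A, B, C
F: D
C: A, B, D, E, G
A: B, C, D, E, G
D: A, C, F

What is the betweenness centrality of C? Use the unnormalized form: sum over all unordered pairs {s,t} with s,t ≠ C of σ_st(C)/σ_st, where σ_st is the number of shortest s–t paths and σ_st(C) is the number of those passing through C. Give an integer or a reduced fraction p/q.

4

Pairs whose geodesics pass through C — F–E: 1/2; F–G: 1/2; F–B: 1/2; D–E: 1/2; D–G: 1/2; D–B: 1/2; E–G: 1/2; E–B: 1/2.
All other pairs contribute 0.
Summing the contributions gives betweenness(C) = 4.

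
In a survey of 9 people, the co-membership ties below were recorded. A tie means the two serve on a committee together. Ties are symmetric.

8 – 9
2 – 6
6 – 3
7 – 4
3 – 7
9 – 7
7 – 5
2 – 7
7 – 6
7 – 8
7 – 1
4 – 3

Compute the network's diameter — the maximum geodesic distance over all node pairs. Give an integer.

2

Eccentricity of each node (its greatest distance to any other): 1:2, 2:2, 3:2, 4:2, 5:2, 6:2, 7:1, 8:2, 9:2.
The maximum eccentricity is 2, realized for instance by the pair 2–4 via 2 – 7 – 4. So the diameter is 2.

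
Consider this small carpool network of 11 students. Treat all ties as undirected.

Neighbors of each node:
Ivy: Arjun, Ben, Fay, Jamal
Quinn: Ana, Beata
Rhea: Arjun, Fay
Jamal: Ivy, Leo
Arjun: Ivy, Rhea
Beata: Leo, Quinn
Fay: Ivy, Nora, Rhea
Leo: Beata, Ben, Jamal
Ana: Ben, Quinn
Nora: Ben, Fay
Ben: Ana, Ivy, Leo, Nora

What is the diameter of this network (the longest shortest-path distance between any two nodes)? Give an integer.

Eccentricity of each node (its greatest distance to any other): Ana:4, Arjun:4, Beata:5, Ben:3, Fay:4, Ivy:3, Jamal:3, Leo:4, Nora:3, Quinn:5, Rhea:5.
The maximum eccentricity is 5, realized for instance by the pair Rhea–Beata via Rhea – Fay – Nora – Ben – Leo – Beata. So the diameter is 5.

5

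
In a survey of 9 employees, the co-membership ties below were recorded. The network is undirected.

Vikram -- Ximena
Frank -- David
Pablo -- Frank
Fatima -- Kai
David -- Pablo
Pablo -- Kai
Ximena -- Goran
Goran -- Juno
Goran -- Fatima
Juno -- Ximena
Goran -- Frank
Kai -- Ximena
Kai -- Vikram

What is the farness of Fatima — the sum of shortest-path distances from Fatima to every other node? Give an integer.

15

Distances from Fatima: David:3, Frank:2, Goran:1, Juno:2, Kai:1, Pablo:2, Vikram:2, Ximena:2.
Sum = 3 + 2 + 1 + 2 + 1 + 2 + 2 + 2 = 15.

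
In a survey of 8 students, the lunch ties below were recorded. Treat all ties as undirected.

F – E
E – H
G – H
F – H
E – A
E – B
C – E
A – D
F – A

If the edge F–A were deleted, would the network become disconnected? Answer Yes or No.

Even without that edge, F still reaches A via F – E – A, so the network stays connected. Not a bridge.

No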